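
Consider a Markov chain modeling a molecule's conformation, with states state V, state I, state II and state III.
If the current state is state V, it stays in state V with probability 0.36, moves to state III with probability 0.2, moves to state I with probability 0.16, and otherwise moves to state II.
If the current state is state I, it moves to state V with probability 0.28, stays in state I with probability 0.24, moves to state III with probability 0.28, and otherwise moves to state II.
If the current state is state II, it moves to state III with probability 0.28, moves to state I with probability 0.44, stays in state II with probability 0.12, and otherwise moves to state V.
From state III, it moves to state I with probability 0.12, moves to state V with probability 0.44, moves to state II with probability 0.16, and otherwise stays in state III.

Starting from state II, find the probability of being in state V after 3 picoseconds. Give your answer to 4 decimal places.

0.3256

Propagate the distribution vector 3 picoseconds from state II.
After 0 picoseconds: (0.0000, 0.0000, 1.0000, 0.0000)
After 1 picosecond: (0.1600, 0.4400, 0.1200, 0.2800)
After 2 picoseconds: (0.3232, 0.2176, 0.1920, 0.2672)
After 3 picoseconds: (0.3256, 0.2205, 0.1998, 0.2541)
P(in state V after 3 picoseconds) = 0.3256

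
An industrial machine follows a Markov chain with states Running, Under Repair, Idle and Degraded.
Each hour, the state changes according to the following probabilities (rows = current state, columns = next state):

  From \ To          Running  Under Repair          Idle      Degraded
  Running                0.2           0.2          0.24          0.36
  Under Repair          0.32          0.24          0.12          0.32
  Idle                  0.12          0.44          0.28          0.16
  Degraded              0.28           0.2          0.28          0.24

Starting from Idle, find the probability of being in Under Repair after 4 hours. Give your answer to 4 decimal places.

0.2644

Propagate the distribution vector 4 hours from Idle.
After 0 hours: (0.0000, 0.0000, 1.0000, 0.0000)
After 1 hour: (0.1200, 0.4400, 0.2800, 0.1600)
After 2 hours: (0.2432, 0.2848, 0.2048, 0.2672)
After 3 hours: (0.2392, 0.2605, 0.2247, 0.2756)
After 4 hours: (0.2353, 0.2644, 0.2287, 0.2716)
P(in Under Repair after 4 hours) = 0.2644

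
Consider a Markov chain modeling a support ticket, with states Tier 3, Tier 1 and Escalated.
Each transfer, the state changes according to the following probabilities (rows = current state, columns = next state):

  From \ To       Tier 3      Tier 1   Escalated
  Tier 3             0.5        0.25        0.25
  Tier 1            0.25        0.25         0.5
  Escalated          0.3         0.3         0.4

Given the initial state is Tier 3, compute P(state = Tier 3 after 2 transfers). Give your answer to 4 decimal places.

0.3875

Sum over the intermediate state after 1 transfer:
P = P(Tier 3→Tier 3)·P(Tier 3→Tier 3) + P(Tier 3→Tier 1)·P(Tier 1→Tier 3) + P(Tier 3→Escalated)·P(Escalated→Tier 3)
  = 0.5×0.5 + 0.25×0.25 + 0.25×0.3
  = 0.2500 + 0.0625 + 0.0750 = 0.3875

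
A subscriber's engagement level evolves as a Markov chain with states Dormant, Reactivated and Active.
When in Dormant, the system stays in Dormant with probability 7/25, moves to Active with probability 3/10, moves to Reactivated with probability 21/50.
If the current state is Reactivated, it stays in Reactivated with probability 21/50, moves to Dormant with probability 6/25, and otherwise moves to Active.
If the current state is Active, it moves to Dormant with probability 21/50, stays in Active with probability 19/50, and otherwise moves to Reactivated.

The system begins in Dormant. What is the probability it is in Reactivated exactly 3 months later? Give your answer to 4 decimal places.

Propagate the distribution vector 3 months from Dormant.
After 0 months: (1.0000, 0.0000, 0.0000)
After 1 month: (0.2800, 0.4200, 0.3000)
After 2 months: (0.3052, 0.3540, 0.3408)
After 3 months: (0.3136, 0.3450, 0.3414)
P(in Reactivated after 3 months) = 0.3450

0.3450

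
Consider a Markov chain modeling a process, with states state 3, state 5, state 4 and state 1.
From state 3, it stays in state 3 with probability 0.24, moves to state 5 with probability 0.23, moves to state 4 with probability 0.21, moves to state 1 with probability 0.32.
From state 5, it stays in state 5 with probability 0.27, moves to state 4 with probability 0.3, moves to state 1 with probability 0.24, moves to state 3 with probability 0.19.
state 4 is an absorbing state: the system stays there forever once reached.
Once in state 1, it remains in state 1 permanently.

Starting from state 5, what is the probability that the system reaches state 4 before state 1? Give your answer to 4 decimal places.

Let h(s) be the probability of absorption at state 4 starting from transient state s. Then h(state 4) = 1 and h(state 1) = 0. By first-step analysis:
h(state 3) = 0.24·h(state 3) + 0.23·h(state 5) + 0.21·1 + 0.32·0
h(state 5) = 0.19·h(state 3) + 0.27·h(state 5) + 0.3·1 + 0.24·0
Solving: h(state 3) = 0.4349, h(state 5) = 0.5242.
Starting from state 5, the probability is 0.5242.

0.5242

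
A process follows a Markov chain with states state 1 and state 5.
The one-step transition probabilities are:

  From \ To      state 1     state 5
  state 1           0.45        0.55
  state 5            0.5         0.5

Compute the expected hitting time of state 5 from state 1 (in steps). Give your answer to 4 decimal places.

Let t(s) be the expected number of steps to first reach state 5 from state s, with t(state 5) = 0. Conditioning on the first step:
t(state 1) = 1 + 0.45·t(state 1)
Solving: t(state 1) = 1.8182.
Expected steps from state 1 to state 5: 1.8182.

1.8182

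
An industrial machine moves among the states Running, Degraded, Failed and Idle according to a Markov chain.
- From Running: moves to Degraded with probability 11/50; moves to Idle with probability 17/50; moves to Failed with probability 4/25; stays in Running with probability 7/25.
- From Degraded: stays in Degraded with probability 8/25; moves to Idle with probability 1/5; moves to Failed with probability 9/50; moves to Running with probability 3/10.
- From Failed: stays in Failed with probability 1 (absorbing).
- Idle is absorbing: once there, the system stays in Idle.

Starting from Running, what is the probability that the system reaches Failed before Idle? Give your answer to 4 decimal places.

0.3503

Let h(s) be the probability of absorption at Failed starting from transient state s. Then h(Failed) = 1 and h(Idle) = 0. By first-step analysis:
h(Running) = 0.28·h(Running) + 0.22·h(Degraded) + 0.16·1 + 0.34·0
h(Degraded) = 0.3·h(Running) + 0.32·h(Degraded) + 0.18·1 + 0.2·0
Solving: h(Running) = 0.3503, h(Degraded) = 0.4193.
Starting from Running, the probability is 0.3503.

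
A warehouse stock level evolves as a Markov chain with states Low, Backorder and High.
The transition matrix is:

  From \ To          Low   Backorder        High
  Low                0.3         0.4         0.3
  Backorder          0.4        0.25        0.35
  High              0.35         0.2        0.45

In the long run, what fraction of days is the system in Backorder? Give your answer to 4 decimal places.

Let the stationary distribution be π with π = πP and π_1 + π_2 + π_3 = 1.
π_1 = 0.3·π_1 + 0.4·π_2 + 0.35·π_3
π_2 = 0.4·π_1 + 0.25·π_2 + 0.2·π_3
Solving with the normalization constraint gives π = (0.3468, 0.2835, 0.3696).
So the stationary probability of Backorder is 0.2835.

0.2835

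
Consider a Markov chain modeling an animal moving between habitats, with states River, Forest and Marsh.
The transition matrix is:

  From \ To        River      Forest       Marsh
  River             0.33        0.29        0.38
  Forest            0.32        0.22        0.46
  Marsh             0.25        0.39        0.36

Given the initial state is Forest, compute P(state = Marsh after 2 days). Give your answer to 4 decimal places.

0.3884

Sum over the intermediate state after 1 day:
P = P(Forest→River)·P(River→Marsh) + P(Forest→Forest)·P(Forest→Marsh) + P(Forest→Marsh)·P(Marsh→Marsh)
  = 0.32×0.38 + 0.22×0.46 + 0.46×0.36
  = 0.1216 + 0.1012 + 0.1656 = 0.3884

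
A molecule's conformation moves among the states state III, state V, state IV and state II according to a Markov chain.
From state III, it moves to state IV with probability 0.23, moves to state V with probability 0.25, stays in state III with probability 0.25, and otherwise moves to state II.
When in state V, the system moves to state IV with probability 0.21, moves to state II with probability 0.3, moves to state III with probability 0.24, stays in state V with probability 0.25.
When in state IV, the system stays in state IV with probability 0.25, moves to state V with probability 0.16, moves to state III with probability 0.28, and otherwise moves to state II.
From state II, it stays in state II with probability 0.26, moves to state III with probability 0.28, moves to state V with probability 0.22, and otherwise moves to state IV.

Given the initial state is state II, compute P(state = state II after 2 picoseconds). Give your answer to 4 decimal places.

Propagate the distribution vector 2 picoseconds from state II.
After 0 picoseconds: (0.0000, 0.0000, 0.0000, 1.0000)
After 1 picosecond: (0.2800, 0.2200, 0.2400, 0.2600)
After 2 picoseconds: (0.2628, 0.2206, 0.2330, 0.2836)
P(in state II after 2 picoseconds) = 0.2836

0.2836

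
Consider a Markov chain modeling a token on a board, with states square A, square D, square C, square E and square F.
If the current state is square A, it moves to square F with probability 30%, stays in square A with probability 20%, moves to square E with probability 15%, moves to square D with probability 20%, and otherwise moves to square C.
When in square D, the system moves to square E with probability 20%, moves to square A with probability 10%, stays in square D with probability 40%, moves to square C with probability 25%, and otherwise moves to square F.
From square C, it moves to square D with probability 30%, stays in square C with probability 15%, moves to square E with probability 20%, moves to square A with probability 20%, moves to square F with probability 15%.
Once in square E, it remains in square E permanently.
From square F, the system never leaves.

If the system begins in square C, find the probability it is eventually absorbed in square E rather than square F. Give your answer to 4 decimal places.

0.5712

Let h(s) be the probability of absorption at square E starting from transient state s. Then h(square E) = 1 and h(square F) = 0. By first-step analysis:
h(square A) = 0.2·h(square A) + 0.2·h(square D) + 0.15·h(square C) + 0.15·1 + 0.3·0
h(square D) = 0.1·h(square A) + 0.4·h(square D) + 0.25·h(square C) + 0.2·1 + 0.05·0
h(square C) = 0.2·h(square A) + 0.3·h(square D) + 0.15·h(square C) + 0.2·1 + 0.15·0
Solving: h(square A) = 0.4564, h(square D) = 0.6474, h(square C) = 0.5712.
Starting from square C, the probability is 0.5712.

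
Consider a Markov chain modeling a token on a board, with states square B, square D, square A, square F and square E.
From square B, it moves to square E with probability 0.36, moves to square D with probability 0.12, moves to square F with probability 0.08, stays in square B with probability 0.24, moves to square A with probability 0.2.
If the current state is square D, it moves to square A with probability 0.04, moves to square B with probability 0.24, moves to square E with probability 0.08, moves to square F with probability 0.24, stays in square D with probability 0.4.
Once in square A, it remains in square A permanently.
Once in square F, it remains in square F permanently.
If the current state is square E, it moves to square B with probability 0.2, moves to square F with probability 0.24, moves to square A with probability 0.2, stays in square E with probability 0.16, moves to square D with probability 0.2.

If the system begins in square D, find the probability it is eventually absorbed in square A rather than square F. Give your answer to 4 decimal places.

0.3363

Let h(s) be the probability of absorption at square A starting from transient state s. Then h(square A) = 1 and h(square F) = 0. By first-step analysis:
h(square B) = 0.24·h(square B) + 0.12·h(square D) + 0.2·1 + 0.08·0 + 0.36·h(square E)
h(square D) = 0.24·h(square B) + 0.4·h(square D) + 0.04·1 + 0.24·0 + 0.08·h(square E)
h(square E) = 0.2·h(square B) + 0.2·h(square D) + 0.2·1 + 0.24·0 + 0.16·h(square E)
Solving: h(square B) = 0.5263, h(square D) = 0.3363, h(square E) = 0.4435.
Starting from square D, the probability is 0.3363.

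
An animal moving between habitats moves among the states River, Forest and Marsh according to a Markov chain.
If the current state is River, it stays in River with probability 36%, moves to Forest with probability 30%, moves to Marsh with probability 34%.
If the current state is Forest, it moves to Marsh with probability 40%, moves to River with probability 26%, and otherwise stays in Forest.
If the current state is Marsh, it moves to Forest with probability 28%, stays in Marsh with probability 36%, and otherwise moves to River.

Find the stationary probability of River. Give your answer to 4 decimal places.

Let the stationary distribution be π with π = πP and π_1 + π_2 + π_3 = 1.
π_1 = 0.36·π_1 + 0.26·π_2 + 0.36·π_3
π_2 = 0.3·π_1 + 0.34·π_2 + 0.28·π_3
Solving with the normalization constraint gives π = (0.3295, 0.3049, 0.3656).
So the stationary probability of River is 0.3295.

0.3295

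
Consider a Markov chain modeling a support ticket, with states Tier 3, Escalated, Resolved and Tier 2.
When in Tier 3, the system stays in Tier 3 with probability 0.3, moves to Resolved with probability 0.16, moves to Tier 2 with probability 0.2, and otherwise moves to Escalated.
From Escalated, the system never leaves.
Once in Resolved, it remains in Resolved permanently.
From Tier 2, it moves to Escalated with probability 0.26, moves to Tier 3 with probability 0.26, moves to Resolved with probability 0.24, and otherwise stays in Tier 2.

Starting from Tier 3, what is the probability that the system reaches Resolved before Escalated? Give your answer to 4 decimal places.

Let h(s) be the probability of absorption at Resolved starting from transient state s. Then h(Resolved) = 1 and h(Escalated) = 0. By first-step analysis:
h(Tier 3) = 0.3·h(Tier 3) + 0.34·0 + 0.16·1 + 0.2·h(Tier 2)
h(Tier 2) = 0.26·h(Tier 3) + 0.26·0 + 0.24·1 + 0.24·h(Tier 2)
Solving: h(Tier 3) = 0.3533, h(Tier 2) = 0.4367.
Starting from Tier 3, the probability is 0.3533.

0.3533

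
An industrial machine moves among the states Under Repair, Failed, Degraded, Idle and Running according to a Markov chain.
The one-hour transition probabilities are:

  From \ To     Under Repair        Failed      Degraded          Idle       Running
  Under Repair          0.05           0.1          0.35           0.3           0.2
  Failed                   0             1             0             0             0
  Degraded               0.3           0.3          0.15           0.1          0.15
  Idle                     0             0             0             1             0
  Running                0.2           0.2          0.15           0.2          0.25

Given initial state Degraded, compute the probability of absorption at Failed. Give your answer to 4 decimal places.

Let h(s) be the probability of absorption at Failed starting from transient state s. Then h(Failed) = 1 and h(Idle) = 0. By first-step analysis:
h(Under Repair) = 0.05·h(Under Repair) + 0.1·1 + 0.35·h(Degraded) + 0.3·0 + 0.2·h(Running)
h(Degraded) = 0.3·h(Under Repair) + 0.3·1 + 0.15·h(Degraded) + 0.1·0 + 0.15·h(Running)
h(Running) = 0.2·h(Under Repair) + 0.2·1 + 0.15·h(Degraded) + 0.2·0 + 0.25·h(Running)
Solving: h(Under Repair) = 0.4287, h(Degraded) = 0.5924, h(Running) = 0.4994.
Starting from Degraded, the probability is 0.5924.

0.5924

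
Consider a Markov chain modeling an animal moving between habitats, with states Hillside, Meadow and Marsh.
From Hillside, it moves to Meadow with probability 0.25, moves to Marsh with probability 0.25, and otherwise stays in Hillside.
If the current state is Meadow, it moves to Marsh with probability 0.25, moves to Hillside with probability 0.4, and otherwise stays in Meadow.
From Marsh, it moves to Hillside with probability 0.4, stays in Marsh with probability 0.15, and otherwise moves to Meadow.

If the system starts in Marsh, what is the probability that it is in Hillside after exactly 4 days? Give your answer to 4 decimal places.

Propagate the distribution vector 4 days from Marsh.
After 0 days: (0.0000, 0.0000, 1.0000)
After 1 day: (0.4000, 0.4500, 0.1500)
After 2 days: (0.4400, 0.3250, 0.2350)
After 3 days: (0.4440, 0.3295, 0.2265)
After 4 days: (0.4444, 0.3283, 0.2274)
P(in Hillside after 4 days) = 0.4444

0.4444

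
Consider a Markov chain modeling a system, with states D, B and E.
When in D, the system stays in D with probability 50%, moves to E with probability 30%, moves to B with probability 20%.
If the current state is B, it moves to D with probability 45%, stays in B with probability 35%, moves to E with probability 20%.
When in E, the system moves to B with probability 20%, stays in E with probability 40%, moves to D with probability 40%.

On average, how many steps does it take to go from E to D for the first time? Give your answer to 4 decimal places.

2.4286

Let t(s) be the expected number of steps to first reach D from state s, with t(D) = 0. Conditioning on the first step:
t(B) = 1 + 0.35·t(B) + 0.2·t(E)
t(E) = 1 + 0.2·t(B) + 0.4·t(E)
Solving: t(B) = 2.2857, t(E) = 2.4286.
Expected steps from E to D: 2.4286.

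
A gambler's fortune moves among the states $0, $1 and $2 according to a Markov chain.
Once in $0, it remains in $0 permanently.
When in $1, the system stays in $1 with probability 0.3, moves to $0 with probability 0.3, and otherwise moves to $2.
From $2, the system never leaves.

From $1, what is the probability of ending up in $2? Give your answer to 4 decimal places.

Let h(s) be the probability of absorption at $2 starting from transient state s. Then h($2) = 1 and h($0) = 0. By first-step analysis:
h($1) = 0.3·0 + 0.3·h($1) + 0.4·1
Solving: h($1) = 0.5714.
Starting from $1, the probability is 0.5714.

0.5714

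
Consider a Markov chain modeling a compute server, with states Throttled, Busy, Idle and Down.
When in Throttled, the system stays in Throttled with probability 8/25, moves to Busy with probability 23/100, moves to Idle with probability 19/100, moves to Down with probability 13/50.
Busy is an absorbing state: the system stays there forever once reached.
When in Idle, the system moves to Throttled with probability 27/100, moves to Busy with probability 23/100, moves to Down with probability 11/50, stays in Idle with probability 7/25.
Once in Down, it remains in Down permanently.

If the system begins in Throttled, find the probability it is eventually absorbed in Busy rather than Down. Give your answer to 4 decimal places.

0.4775

Let h(s) be the probability of absorption at Busy starting from transient state s. Then h(Busy) = 1 and h(Down) = 0. By first-step analysis:
h(Throttled) = 0.32·h(Throttled) + 0.23·1 + 0.19·h(Idle) + 0.26·0
h(Idle) = 0.27·h(Throttled) + 0.23·1 + 0.28·h(Idle) + 0.22·0
Solving: h(Throttled) = 0.4775, h(Idle) = 0.4985.
Starting from Throttled, the probability is 0.4775.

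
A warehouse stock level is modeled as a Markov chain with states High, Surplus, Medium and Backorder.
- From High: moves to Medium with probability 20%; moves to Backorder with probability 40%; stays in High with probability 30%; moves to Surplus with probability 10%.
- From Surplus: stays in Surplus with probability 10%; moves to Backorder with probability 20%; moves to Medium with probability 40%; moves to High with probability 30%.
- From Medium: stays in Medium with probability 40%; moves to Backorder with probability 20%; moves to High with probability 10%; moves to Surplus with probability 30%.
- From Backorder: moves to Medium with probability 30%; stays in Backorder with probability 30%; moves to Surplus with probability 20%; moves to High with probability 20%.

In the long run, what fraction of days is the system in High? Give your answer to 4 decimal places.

Let the stationary distribution be π with π = πP and π_1 + π_2 + π_3 + π_4 = 1.
π_1 = 0.3·π_1 + 0.3·π_2 + 0.1·π_3 + 0.2·π_4
π_2 = 0.1·π_1 + 0.1·π_2 + 0.3·π_3 + 0.2·π_4
π_3 = 0.2·π_1 + 0.4·π_2 + 0.4·π_3 + 0.3·π_4
Solving with the normalization constraint gives π = (0.2068, 0.1932, 0.3318, 0.2682).
So the stationary probability of High is 0.2068.

0.2068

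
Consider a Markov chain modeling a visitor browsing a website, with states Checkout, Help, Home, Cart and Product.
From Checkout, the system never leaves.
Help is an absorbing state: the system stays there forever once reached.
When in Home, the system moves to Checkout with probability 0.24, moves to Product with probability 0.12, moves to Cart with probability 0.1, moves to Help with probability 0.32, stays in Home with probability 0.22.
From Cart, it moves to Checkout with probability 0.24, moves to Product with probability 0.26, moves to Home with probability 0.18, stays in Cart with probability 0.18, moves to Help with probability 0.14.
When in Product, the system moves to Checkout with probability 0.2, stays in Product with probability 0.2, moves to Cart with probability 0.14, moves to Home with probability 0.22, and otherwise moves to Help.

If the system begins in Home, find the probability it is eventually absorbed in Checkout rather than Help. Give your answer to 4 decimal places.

Let h(s) be the probability of absorption at Checkout starting from transient state s. Then h(Checkout) = 1 and h(Help) = 0. By first-step analysis:
h(Home) = 0.24·1 + 0.32·0 + 0.22·h(Home) + 0.1·h(Cart) + 0.12·h(Product)
h(Cart) = 0.24·1 + 0.14·0 + 0.18·h(Home) + 0.18·h(Cart) + 0.26·h(Product)
h(Product) = 0.2·1 + 0.24·0 + 0.22·h(Home) + 0.14·h(Cart) + 0.2·h(Product)
Solving: h(Home) = 0.4488, h(Cart) = 0.5396, h(Product) = 0.4679.
Starting from Home, the probability is 0.4488.

0.4488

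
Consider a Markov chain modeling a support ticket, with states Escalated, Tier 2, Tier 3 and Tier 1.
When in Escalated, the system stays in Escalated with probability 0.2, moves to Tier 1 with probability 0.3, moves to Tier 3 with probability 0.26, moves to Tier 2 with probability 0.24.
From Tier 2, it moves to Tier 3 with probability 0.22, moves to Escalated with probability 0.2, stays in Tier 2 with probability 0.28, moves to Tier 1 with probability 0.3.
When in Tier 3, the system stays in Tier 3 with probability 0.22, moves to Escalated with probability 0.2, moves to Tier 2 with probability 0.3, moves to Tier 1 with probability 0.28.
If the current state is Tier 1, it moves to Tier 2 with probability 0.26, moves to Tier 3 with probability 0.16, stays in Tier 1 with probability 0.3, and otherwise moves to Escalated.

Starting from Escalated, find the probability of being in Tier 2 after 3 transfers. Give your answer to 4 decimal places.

Propagate the distribution vector 3 transfers from Escalated.
After 0 transfers: (1.0000, 0.0000, 0.0000, 0.0000)
After 1 transfer: (0.2000, 0.2400, 0.2600, 0.3000)
After 2 transfers: (0.2240, 0.2712, 0.2100, 0.2948)
After 3 transfers: (0.2236, 0.2693, 0.2113, 0.2958)
P(in Tier 2 after 3 transfers) = 0.2693

0.2693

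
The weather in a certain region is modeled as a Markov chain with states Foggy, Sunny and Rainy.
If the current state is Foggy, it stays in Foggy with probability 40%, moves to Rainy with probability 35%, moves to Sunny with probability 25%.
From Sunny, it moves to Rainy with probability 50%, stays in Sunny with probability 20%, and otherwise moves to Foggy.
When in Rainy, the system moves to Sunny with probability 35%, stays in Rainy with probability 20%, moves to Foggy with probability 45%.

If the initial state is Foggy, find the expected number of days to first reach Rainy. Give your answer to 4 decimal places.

Let t(s) be the expected number of days to first reach Rainy from state s, with t(Rainy) = 0. Conditioning on the first day:
t(Foggy) = 1 + 0.4·t(Foggy) + 0.25·t(Sunny)
t(Sunny) = 1 + 0.3·t(Foggy) + 0.2·t(Sunny)
Solving: t(Foggy) = 2.5926, t(Sunny) = 2.2222.
Expected days from Foggy to Rainy: 2.5926.

2.5926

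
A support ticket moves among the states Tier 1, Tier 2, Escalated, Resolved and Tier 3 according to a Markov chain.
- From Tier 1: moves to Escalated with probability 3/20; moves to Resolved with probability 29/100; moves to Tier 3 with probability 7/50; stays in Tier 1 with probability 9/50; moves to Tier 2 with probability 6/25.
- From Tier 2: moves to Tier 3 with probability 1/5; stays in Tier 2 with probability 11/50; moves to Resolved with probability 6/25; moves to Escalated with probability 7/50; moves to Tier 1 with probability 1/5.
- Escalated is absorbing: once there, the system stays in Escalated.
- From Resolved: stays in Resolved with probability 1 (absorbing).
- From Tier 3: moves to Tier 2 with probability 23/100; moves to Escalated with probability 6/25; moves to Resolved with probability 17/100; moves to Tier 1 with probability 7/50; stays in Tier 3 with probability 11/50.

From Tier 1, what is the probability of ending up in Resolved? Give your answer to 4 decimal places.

0.6134

Let h(s) be the probability of absorption at Resolved starting from transient state s. Then h(Resolved) = 1 and h(Escalated) = 0. By first-step analysis:
h(Tier 1) = 0.18·h(Tier 1) + 0.24·h(Tier 2) + 0.15·0 + 0.29·1 + 0.14·h(Tier 3)
h(Tier 2) = 0.2·h(Tier 1) + 0.22·h(Tier 2) + 0.14·0 + 0.24·1 + 0.2·h(Tier 3)
h(Tier 3) = 0.14·h(Tier 1) + 0.23·h(Tier 2) + 0.24·0 + 0.17·1 + 0.22·h(Tier 3)
Solving: h(Tier 1) = 0.6134, h(Tier 2) = 0.5940, h(Tier 3) = 0.5032.
Starting from Tier 1, the probability is 0.6134.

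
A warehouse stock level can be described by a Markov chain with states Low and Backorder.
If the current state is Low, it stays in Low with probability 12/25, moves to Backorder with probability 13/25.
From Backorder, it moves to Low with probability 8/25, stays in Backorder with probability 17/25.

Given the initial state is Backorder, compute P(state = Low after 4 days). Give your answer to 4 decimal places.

0.3807

Propagate the distribution vector 4 days from Backorder.
After 0 days: (0.0000, 1.0000)
After 1 day: (0.3200, 0.6800)
After 2 days: (0.3712, 0.6288)
After 3 days: (0.3794, 0.6206)
After 4 days: (0.3807, 0.6193)
P(in Low after 4 days) = 0.3807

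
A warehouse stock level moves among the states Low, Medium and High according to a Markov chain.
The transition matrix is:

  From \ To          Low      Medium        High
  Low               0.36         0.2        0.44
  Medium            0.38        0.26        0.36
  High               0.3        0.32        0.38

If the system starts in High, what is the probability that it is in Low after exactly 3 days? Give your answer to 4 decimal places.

Propagate the distribution vector 3 days from High.
After 0 days: (0.0000, 0.0000, 1.0000)
After 1 day: (0.3000, 0.3200, 0.3800)
After 2 days: (0.3436, 0.2648, 0.3916)
After 3 days: (0.3418, 0.2629, 0.3953)
P(in Low after 3 days) = 0.3418

0.3418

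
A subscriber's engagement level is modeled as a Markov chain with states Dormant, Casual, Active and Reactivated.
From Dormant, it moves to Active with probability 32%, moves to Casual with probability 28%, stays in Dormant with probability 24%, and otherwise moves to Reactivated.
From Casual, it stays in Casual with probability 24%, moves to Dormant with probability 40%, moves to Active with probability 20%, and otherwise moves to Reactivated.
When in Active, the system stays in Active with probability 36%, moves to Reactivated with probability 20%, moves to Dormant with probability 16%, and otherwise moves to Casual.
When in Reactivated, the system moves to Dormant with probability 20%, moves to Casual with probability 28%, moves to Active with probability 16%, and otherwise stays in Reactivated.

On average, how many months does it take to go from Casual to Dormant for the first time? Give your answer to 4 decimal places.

3.3004

Let t(s) be the expected number of months to first reach Dormant from state s, with t(Dormant) = 0. Conditioning on the first month:
t(Casual) = 1 + 0.24·t(Casual) + 0.2·t(Active) + 0.16·t(Reactivated)
t(Active) = 1 + 0.28·t(Casual) + 0.36·t(Active) + 0.2·t(Reactivated)
t(Reactivated) = 1 + 0.28·t(Casual) + 0.16·t(Active) + 0.36·t(Reactivated)
Solving: t(Casual) = 3.3004, t(Active) = 4.2803, t(Reactivated) = 4.0765.
Expected months from Casual to Dormant: 3.3004.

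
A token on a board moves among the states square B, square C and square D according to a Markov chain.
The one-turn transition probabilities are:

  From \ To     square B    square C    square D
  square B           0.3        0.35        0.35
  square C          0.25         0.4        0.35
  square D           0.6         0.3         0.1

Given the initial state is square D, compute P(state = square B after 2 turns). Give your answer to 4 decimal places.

Sum over the intermediate state after 1 turn:
P = P(square D→square B)·P(square B→square B) + P(square D→square C)·P(square C→square B) + P(square D→square D)·P(square D→square B)
  = 0.6×0.3 + 0.3×0.25 + 0.1×0.6
  = 0.1800 + 0.0750 + 0.0600 = 0.3150

0.3150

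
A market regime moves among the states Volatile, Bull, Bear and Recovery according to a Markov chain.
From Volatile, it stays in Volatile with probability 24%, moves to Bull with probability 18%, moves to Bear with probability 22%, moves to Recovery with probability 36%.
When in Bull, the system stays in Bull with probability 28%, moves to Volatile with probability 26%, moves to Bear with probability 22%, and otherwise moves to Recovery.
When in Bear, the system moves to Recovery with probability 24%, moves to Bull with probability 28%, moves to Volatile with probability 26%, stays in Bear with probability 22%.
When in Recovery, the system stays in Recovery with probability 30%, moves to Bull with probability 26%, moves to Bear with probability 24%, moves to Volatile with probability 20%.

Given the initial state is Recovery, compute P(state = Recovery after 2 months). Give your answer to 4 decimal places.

0.2820

Propagate the distribution vector 2 months from Recovery.
After 0 months: (0.0000, 0.0000, 0.0000, 1.0000)
After 1 month: (0.2000, 0.2600, 0.2400, 0.3000)
After 2 months: (0.2380, 0.2540, 0.2260, 0.2820)
P(in Recovery after 2 months) = 0.2820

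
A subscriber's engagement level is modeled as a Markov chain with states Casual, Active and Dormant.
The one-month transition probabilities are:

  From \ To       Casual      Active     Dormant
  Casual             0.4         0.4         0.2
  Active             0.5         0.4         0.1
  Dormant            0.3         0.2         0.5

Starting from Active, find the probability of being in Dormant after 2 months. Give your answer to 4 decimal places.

Sum over the intermediate state after 1 month:
P = P(Active→Casual)·P(Casual→Dormant) + P(Active→Active)·P(Active→Dormant) + P(Active→Dormant)·P(Dormant→Dormant)
  = 0.5×0.2 + 0.4×0.1 + 0.1×0.5
  = 0.1000 + 0.0400 + 0.0500 = 0.1900

0.1900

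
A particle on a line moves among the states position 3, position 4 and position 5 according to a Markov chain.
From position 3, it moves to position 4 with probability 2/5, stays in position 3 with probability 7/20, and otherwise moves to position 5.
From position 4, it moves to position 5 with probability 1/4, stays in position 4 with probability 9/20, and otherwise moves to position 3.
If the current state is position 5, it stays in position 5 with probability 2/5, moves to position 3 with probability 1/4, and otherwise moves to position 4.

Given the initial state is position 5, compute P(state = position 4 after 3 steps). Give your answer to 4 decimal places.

0.4044

Propagate the distribution vector 3 steps from position 5.
After 0 steps: (0.0000, 0.0000, 1.0000)
After 1 step: (0.2500, 0.3500, 0.4000)
After 2 steps: (0.2925, 0.3975, 0.3100)
After 3 steps: (0.2991, 0.4044, 0.2965)
P(in position 4 after 3 steps) = 0.4044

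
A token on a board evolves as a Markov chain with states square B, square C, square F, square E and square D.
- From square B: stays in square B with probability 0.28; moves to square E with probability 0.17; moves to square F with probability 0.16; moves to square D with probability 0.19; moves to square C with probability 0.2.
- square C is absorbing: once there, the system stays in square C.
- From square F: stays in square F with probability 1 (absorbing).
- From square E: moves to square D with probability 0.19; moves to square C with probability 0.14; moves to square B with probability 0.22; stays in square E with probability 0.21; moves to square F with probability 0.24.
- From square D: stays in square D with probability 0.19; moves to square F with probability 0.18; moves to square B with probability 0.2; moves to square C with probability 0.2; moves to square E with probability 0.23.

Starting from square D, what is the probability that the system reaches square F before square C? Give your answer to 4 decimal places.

Let h(s) be the probability of absorption at square F starting from transient state s. Then h(square F) = 1 and h(square C) = 0. By first-step analysis:
h(square B) = 0.28·h(square B) + 0.2·0 + 0.16·1 + 0.17·h(square E) + 0.19·h(square D)
h(square E) = 0.22·h(square B) + 0.14·0 + 0.24·1 + 0.21·h(square E) + 0.19·h(square D)
h(square D) = 0.2·h(square B) + 0.2·0 + 0.18·1 + 0.23·h(square E) + 0.19·h(square D)
Solving: h(square B) = 0.4867, h(square E) = 0.5599, h(square D) = 0.5014.
Starting from square D, the probability is 0.5014.

0.5014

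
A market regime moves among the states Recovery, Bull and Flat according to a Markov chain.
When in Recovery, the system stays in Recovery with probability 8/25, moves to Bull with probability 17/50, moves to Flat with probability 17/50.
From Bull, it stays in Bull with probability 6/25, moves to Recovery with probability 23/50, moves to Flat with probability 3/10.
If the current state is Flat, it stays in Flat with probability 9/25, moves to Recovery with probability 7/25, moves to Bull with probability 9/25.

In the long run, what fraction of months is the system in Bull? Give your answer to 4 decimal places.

Let the stationary distribution be π with π = πP and π_1 + π_2 + π_3 = 1.
π_1 = 0.32·π_1 + 0.46·π_2 + 0.28·π_3
π_2 = 0.34·π_1 + 0.24·π_2 + 0.36·π_3
Solving with the normalization constraint gives π = (0.3508, 0.3152, 0.3341).
So the stationary probability of Bull is 0.3152.

0.3152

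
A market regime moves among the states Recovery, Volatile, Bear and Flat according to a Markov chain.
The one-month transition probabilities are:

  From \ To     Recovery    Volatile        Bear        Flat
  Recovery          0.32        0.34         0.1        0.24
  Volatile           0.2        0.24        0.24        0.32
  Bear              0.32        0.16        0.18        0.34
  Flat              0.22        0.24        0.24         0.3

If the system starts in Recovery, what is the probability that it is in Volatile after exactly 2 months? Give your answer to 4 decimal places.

Propagate the distribution vector 2 months from Recovery.
After 0 months: (1.0000, 0.0000, 0.0000, 0.0000)
After 1 month: (0.3200, 0.3400, 0.1000, 0.2400)
After 2 months: (0.2552, 0.2640, 0.1892, 0.2916)
P(in Volatile after 2 months) = 0.2640

0.2640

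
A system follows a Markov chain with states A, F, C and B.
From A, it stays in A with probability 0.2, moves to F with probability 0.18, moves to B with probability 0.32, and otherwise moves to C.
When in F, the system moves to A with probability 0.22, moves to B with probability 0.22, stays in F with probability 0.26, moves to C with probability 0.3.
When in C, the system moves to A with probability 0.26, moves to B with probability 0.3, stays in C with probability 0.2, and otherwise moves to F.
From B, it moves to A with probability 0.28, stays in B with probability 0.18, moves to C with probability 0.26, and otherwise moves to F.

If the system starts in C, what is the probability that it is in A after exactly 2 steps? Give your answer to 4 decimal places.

Propagate the distribution vector 2 steps from C.
After 0 steps: (0.0000, 0.0000, 1.0000, 0.0000)
After 1 step: (0.2600, 0.2400, 0.2000, 0.3000)
After 2 steps: (0.2408, 0.2412, 0.2680, 0.2500)
P(in A after 2 steps) = 0.2408

0.2408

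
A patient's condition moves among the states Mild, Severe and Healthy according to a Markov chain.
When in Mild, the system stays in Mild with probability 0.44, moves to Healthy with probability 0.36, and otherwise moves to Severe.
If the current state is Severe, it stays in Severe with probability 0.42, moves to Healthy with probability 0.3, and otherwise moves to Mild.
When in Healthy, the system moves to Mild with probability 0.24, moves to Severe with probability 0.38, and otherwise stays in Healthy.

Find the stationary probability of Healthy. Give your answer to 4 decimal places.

Let the stationary distribution be π with π = πP and π_1 + π_2 + π_3 = 1.
π_1 = 0.44·π_1 + 0.28·π_2 + 0.24·π_3
π_2 = 0.2·π_1 + 0.42·π_2 + 0.38·π_3
Solving with the normalization constraint gives π = (0.3168, 0.3364, 0.3467).
So the stationary probability of Healthy is 0.3467.

0.3467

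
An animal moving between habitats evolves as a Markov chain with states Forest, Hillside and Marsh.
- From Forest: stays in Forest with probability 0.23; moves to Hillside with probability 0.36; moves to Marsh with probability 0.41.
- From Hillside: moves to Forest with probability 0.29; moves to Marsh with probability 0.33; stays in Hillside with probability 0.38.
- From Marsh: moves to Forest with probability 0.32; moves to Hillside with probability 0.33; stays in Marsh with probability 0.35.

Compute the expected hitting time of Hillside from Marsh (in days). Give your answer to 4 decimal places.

2.9515

Let t(s) be the expected number of days to first reach Hillside from state s, with t(Hillside) = 0. Conditioning on the first day:
t(Forest) = 1 + 0.23·t(Forest) + 0.41·t(Marsh)
t(Marsh) = 1 + 0.32·t(Forest) + 0.35·t(Marsh)
Solving: t(Forest) = 2.8703, t(Marsh) = 2.9515.
Expected days from Marsh to Hillside: 2.9515.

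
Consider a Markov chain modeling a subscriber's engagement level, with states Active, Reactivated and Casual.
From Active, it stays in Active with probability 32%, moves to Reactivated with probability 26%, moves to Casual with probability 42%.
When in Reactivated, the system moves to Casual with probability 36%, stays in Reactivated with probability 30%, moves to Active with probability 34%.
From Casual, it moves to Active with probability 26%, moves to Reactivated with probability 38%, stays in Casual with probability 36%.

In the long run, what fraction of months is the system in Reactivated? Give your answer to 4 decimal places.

Let the stationary distribution be π with π = πP and π_1 + π_2 + π_3 = 1.
π_1 = 0.32·π_1 + 0.34·π_2 + 0.26·π_3
π_2 = 0.26·π_1 + 0.3·π_2 + 0.38·π_3
Solving with the normalization constraint gives π = (0.3037, 0.3181, 0.3782).
So the stationary probability of Reactivated is 0.3181.

0.3181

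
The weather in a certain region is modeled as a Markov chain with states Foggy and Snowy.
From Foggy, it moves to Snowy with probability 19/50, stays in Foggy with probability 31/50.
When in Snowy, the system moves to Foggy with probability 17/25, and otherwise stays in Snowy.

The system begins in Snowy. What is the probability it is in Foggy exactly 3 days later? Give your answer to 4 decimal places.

Propagate the distribution vector 3 days from Snowy.
After 0 days: (0.0000, 1.0000)
After 1 day: (0.6800, 0.3200)
After 2 days: (0.6392, 0.3608)
After 3 days: (0.6416, 0.3584)
P(in Foggy after 3 days) = 0.6416

0.6416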